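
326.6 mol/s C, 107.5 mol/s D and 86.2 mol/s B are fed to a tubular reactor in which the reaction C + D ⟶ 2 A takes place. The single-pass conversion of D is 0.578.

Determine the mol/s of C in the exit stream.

D reacted = 0.578 × 107.5 = 62.13 mol/s; ν_D = −1, so ξ = 62.13/1 = 62.13 mol/s.
Outlet amounts (n = n₀ + ν ξ):
  C: 326.6 − 1(62.13) = 264.5
  D: 107.5 − 1(62.13) = 45.37
  A: 0 + 2(62.13) = 124.3
  B: 86.2 (inert)

264 mol/s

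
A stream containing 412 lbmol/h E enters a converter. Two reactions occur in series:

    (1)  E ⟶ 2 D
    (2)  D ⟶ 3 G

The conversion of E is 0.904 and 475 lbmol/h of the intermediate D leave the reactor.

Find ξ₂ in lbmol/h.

Conversion of E: E consumed = 1ξ₁ = 0.904 × 412 → ξ₁ = 372.4 lbmol/h.
D balance: n_D = 0 + 2ξ₁ − 1ξ₂ = 475 → ξ₂ = (2·372.4 − 475)/1 = 269.9 lbmol/h.
Outlet amounts (n = n₀ + Σ ν·ξ):
  E: 412 − 1(372.4) = 39.55
  D: 0 + 2(372.4) − 1(269.9) = 475
  G: 0 + 3(269.9) = 809.7

ξ₂ = 270 lbmol/h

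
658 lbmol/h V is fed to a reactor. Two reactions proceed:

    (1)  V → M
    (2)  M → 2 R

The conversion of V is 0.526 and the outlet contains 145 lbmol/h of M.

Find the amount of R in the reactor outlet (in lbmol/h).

Conversion of V: V consumed = 1ξ₁ = 0.526 × 658 → ξ₁ = 346.1 lbmol/h.
M balance: n_M = 0 + 1ξ₁ − 1ξ₂ = 145 → ξ₂ = (1·346.1 − 145)/1 = 201.1 lbmol/h.
Outlet amounts (n = n₀ + Σ ν·ξ):
  V: 658 − 1(346.1) = 311.9
  M: 0 + 1(346.1) − 1(201.1) = 145
  R: 0 + 2(201.1) = 402.2

402 lbmol/h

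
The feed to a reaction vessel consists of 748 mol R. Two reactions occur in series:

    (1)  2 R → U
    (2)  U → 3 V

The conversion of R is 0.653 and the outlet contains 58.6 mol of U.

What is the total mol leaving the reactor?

Conversion of R: R consumed = 2ξ₁ = 0.653 × 748 → ξ₁ = 244.2 mol.
U balance: n_U = 0 + 1ξ₁ − 1ξ₂ = 58.6 → ξ₂ = (1·244.2 − 58.6)/1 = 185.6 mol.
Outlet amounts (n = n₀ + Σ ν·ξ):
  R: 748 − 2(244.2) = 259.6
  U: 0 + 1(244.2) − 1(185.6) = 58.6
  V: 0 + 3(185.6) = 556.9
Total out = 259.6 + 58.6 + 556.9 = 875 mol.

875 mol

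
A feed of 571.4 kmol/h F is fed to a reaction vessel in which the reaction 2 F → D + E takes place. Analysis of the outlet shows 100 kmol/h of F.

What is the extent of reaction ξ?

ξ = 236 kmol/h

For F: n = n₀ − 2ξ → 100 = 571.4 − 2ξ, giving ξ = 235.7 kmol/h.
Outlet amounts (n = n₀ + ν ξ):
  F: 571.4 − 2(235.7) = 100
  D: 0 + 1(235.7) = 235.7
  E: 0 + 1(235.7) = 235.7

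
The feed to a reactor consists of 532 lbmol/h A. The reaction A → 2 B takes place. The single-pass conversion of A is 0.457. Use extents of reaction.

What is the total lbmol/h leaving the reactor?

775 lbmol/h

A reacted = 0.457 × 532 = 243.1 lbmol/h; ν_A = −1, so ξ = 243.1/1 = 243.1 lbmol/h.
Outlet amounts (n = n₀ + ν ξ):
  A: 532 − 1(243.1) = 288.9
  B: 0 + 2(243.1) = 486.2
Total out = 288.9 + 486.2 = 775.1 lbmol/h.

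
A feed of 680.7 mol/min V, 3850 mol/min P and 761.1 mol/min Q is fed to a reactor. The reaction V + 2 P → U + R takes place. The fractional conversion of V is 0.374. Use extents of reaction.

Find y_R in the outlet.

V reacted = 0.374 × 680.7 = 254.6 mol/min; ν_V = −1, so ξ = 254.6/1 = 254.6 mol/min.
Outlet amounts (n = n₀ + ν ξ):
  V: 680.7 − 1(254.6) = 426.1
  P: 3850 − 2(254.6) = 3341
  U: 0 + 1(254.6) = 254.6
  R: 0 + 1(254.6) = 254.6
  Q: 761.1 (inert)
Total out = 5037 mol/min; y_R = 254.6 / 5037 = 0.05054.

0.0505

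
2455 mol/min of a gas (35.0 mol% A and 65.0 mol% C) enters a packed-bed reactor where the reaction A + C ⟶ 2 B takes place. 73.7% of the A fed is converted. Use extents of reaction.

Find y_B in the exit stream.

A reacted = 0.737 × 859.2 = 633.3 mol/min; ν_A = −1, so ξ = 633.3/1 = 633.3 mol/min.
Outlet amounts (n = n₀ + ν ξ):
  A: 859.2 − 1(633.3) = 226
  C: 1596 − 1(633.3) = 962.5
  B: 0 + 2(633.3) = 1267
Total out = 2455 mol/min; y_B = 1267 / 2455 = 0.5159.

0.516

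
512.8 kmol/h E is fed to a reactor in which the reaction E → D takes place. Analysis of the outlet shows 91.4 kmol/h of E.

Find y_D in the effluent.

For E: n = n₀ − 1ξ → 91.4 = 512.8 − 1ξ, giving ξ = 421.4 kmol/h.
Outlet amounts (n = n₀ + ν ξ):
  E: 512.8 − 1(421.4) = 91.4
  D: 0 + 1(421.4) = 421.4
Total out = 512.8 kmol/h; y_D = 421.4 / 512.8 = 0.8218.

0.822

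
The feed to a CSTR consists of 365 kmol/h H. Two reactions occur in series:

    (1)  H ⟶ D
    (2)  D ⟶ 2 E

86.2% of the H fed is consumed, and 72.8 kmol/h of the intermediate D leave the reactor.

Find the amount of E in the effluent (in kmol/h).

Conversion of H: H consumed = 1ξ₁ = 0.862 × 365 → ξ₁ = 314.6 kmol/h.
D balance: n_D = 0 + 1ξ₁ − 1ξ₂ = 72.8 → ξ₂ = (1·314.6 − 72.8)/1 = 241.8 kmol/h.
Outlet amounts (n = n₀ + Σ ν·ξ):
  H: 365 − 1(314.6) = 50.37
  D: 0 + 1(314.6) − 1(241.8) = 72.8
  E: 0 + 2(241.8) = 483.7

484 kmol/h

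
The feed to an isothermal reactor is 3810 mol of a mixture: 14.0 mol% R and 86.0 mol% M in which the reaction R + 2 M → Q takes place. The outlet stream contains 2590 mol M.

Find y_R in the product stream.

0.0609

For M: n = n₀ − 2ξ → 2590 = 3277 − 2ξ, giving ξ = 343.3 mol.
Outlet amounts (n = n₀ + ν ξ):
  R: 533.4 − 1(343.3) = 190.1
  M: 3277 − 2(343.3) = 2590
  Q: 0 + 1(343.3) = 343.3
Total out = 3123 mol; y_R = 190.1 / 3123 = 0.06086.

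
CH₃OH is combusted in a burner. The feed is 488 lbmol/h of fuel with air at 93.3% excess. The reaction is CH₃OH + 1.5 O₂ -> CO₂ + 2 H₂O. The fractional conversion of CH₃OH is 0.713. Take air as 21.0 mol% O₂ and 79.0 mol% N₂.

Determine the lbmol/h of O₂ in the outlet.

893 lbmol/h

Stoichiometric O₂ = 1.5 × 488 = 732 lbmol/h; O₂ fed = 732 × 1.933 = 1415 lbmol/h.
N₂ fed = 1415 × 79/21 = 5323 lbmol/h.
Fuel reacted = 0.713 × 488 → ξ = 347.9 lbmol/h.
Outlet (n = n₀ + ν ξ):
  CH₃OH: 488 − 1(347.9) = 140.1
  O₂: 1415 − 1.5(347.9) = 893
  N₂: 5323 (inert)
  CO₂: 0 + 1(347.9) = 347.9
  H₂O: 0 + 2(347.9) = 695.9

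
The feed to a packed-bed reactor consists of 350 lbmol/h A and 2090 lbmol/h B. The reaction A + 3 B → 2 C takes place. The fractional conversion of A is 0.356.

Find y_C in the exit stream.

A reacted = 0.356 × 350 = 124.6 lbmol/h; ν_A = −1, so ξ = 124.6/1 = 124.6 lbmol/h.
Outlet amounts (n = n₀ + ν ξ):
  A: 350 − 1(124.6) = 225.4
  B: 2090 − 3(124.6) = 1716
  C: 0 + 2(124.6) = 249.2
Total out = 2191 lbmol/h; y_C = 249.2 / 2191 = 0.1137.

0.114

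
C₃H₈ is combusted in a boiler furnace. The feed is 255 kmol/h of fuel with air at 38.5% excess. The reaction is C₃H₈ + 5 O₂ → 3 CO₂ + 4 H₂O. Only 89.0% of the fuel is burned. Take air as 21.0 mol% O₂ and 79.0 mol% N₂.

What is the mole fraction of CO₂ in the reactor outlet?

Stoichiometric O₂ = 5 × 255 = 1275 kmol/h; O₂ fed = 1275 × 1.385 = 1766 kmol/h.
N₂ fed = 1766 × 79/21 = 6643 kmol/h.
Fuel reacted = 0.89 × 255 → ξ = 227 kmol/h.
Outlet (n = n₀ + ν ξ):
  C₃H₈: 255 − 1(227) = 28.05
  O₂: 1766 − 5(227) = 631.1
  N₂: 6643 (inert)
  CO₂: 0 + 3(227) = 680.9
  H₂O: 0 + 4(227) = 907.8
Total out = 8891 kmol/h; y_CO₂ = 680.9 / 8891 = 0.07658.

0.0766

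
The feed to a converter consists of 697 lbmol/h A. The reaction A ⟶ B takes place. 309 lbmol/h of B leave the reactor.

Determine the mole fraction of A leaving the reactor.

For B: n = n₀ + 1ξ → 309 = 0 + 1ξ, giving ξ = 309 lbmol/h.
Outlet amounts (n = n₀ + ν ξ):
  A: 697 − 1(309) = 388
  B: 0 + 1(309) = 309
Total out = 697 lbmol/h; y_A = 388 / 697 = 0.5567.

0.557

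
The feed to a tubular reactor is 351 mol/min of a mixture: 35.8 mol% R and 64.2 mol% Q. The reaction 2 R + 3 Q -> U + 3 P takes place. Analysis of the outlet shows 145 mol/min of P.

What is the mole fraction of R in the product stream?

For P: n = n₀ + 3ξ → 145 = 0 + 3ξ, giving ξ = 48.33 mol/min.
Outlet amounts (n = n₀ + ν ξ):
  R: 125.7 − 2(48.33) = 28.99
  Q: 225.3 − 3(48.33) = 80.34
  U: 0 + 1(48.33) = 48.33
  P: 0 + 3(48.33) = 145
Total out = 302.7 mol/min; y_R = 28.99 / 302.7 = 0.09579.

0.0958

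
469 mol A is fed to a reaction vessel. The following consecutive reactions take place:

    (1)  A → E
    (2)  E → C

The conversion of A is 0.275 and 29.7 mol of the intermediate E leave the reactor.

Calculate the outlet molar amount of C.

99.3 mol

Conversion of A: A consumed = 1ξ₁ = 0.275 × 469 → ξ₁ = 129 mol.
E balance: n_E = 0 + 1ξ₁ − 1ξ₂ = 29.7 → ξ₂ = (1·129 − 29.7)/1 = 99.28 mol.
Outlet amounts (n = n₀ + Σ ν·ξ):
  A: 469 − 1(129) = 340
  E: 0 + 1(129) − 1(99.28) = 29.7
  C: 0 + 1(99.28) = 99.28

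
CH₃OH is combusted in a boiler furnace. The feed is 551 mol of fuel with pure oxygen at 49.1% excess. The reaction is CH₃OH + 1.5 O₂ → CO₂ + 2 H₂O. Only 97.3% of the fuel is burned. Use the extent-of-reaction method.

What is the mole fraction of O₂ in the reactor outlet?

Stoichiometric O₂ = 1.5 × 551 = 826.5 mol; O₂ fed = 826.5 × 1.491 = 1232 mol.
Fuel reacted = 0.973 × 551 → ξ = 536.1 mol.
Outlet (n = n₀ + ν ξ):
  CH₃OH: 551 − 1(536.1) = 14.88
  O₂: 1232 − 1.5(536.1) = 428.1
  CO₂: 0 + 1(536.1) = 536.1
  H₂O: 0 + 2(536.1) = 1072
Total out = 2051 mol; y_O₂ = 428.1 / 2051 = 0.2087.

0.209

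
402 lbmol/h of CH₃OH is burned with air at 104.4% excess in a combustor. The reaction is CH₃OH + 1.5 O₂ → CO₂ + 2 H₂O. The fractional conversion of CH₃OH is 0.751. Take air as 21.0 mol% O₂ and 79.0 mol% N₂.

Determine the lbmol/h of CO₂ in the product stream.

302 lbmol/h

Stoichiometric O₂ = 1.5 × 402 = 603 lbmol/h; O₂ fed = 603 × 2.044 = 1233 lbmol/h.
N₂ fed = 1233 × 79/21 = 4637 lbmol/h.
Fuel reacted = 0.751 × 402 → ξ = 301.9 lbmol/h.
Outlet (n = n₀ + ν ξ):
  CH₃OH: 402 − 1(301.9) = 100.1
  O₂: 1233 − 1.5(301.9) = 779.7
  N₂: 4637 (inert)
  CO₂: 0 + 1(301.9) = 301.9
  H₂O: 0 + 2(301.9) = 603.8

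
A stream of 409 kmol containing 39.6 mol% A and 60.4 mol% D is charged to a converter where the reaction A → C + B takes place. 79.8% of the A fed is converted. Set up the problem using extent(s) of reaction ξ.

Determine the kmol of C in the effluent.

129 kmol

A reacted = 0.798 × 162 = 129.2 kmol; ν_A = −1, so ξ = 129.2/1 = 129.2 kmol.
Outlet amounts (n = n₀ + ν ξ):
  A: 162 − 1(129.2) = 32.72
  C: 0 + 1(129.2) = 129.2
  B: 0 + 1(129.2) = 129.2
  D: 247 (inert)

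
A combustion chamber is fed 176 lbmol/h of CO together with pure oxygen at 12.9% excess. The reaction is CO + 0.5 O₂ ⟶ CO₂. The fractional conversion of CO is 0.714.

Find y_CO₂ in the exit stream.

Stoichiometric O₂ = 0.5 × 176 = 88 lbmol/h; O₂ fed = 88 × 1.129 = 99.35 lbmol/h.
Fuel reacted = 0.714 × 176 → ξ = 125.7 lbmol/h.
Outlet (n = n₀ + ν ξ):
  CO: 176 − 1(125.7) = 50.34
  O₂: 99.35 − 0.5(125.7) = 36.52
  CO₂: 0 + 1(125.7) = 125.7
Total out = 212.5 lbmol/h; y_CO₂ = 125.7 / 212.5 = 0.5913.

0.591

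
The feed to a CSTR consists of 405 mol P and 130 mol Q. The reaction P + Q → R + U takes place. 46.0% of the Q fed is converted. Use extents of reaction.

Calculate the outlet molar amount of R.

59.8 mol

Q reacted = 0.46 × 130 = 59.8 mol; ν_Q = −1, so ξ = 59.8/1 = 59.8 mol.
Outlet amounts (n = n₀ + ν ξ):
  P: 405 − 1(59.8) = 345.2
  Q: 130 − 1(59.8) = 70.2
  R: 0 + 1(59.8) = 59.8
  U: 0 + 1(59.8) = 59.8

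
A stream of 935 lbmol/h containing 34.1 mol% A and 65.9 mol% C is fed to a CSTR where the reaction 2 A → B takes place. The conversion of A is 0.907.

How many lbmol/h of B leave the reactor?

145 lbmol/h

A reacted = 0.907 × 318.8 = 289.2 lbmol/h; ν_A = −2, so ξ = 289.2/2 = 144.6 lbmol/h.
Outlet amounts (n = n₀ + ν ξ):
  A: 318.8 − 2(144.6) = 29.65
  B: 0 + 1(144.6) = 144.6
  C: 616.2 (inert)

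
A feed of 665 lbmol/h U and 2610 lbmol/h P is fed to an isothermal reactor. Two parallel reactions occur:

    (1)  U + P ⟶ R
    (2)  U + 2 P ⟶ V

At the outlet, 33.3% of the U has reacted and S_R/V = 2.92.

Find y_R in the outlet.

0.055

Conversion of U: U consumed = 0.333 × 665 = 221.4 lbmol/h = 1ξ₁ + 1ξ₂.
Selectivity: 1ξ₁ / (1ξ₂) = 2.92 → ξ₁ = 2.92 ξ₂.
Substitute: (1·2.92 + 1) ξ₂ = 221.4 → ξ₂ = 56.49 lbmol/h, ξ₁ = 165 lbmol/h.
Outlet amounts (n = n₀ + Σ ν·ξ):
  U: 665 − 1(165) − 1(56.49) = 443.6
  P: 2610 − 1(165) − 2(56.49) = 2332
  R: 0 + 1(165) = 165
  V: 0 + 1(56.49) = 56.49
Total out = 2997 lbmol/h; y_R = 165 / 2997 = 0.05504.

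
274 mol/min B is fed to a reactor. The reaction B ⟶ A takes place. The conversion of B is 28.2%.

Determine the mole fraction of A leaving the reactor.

0.282

B reacted = 0.282 × 274 = 77.27 mol/min; ν_B = −1, so ξ = 77.27/1 = 77.27 mol/min.
Outlet amounts (n = n₀ + ν ξ):
  B: 274 − 1(77.27) = 196.7
  A: 0 + 1(77.27) = 77.27
Total out = 274 mol/min; y_A = 77.27 / 274 = 0.282.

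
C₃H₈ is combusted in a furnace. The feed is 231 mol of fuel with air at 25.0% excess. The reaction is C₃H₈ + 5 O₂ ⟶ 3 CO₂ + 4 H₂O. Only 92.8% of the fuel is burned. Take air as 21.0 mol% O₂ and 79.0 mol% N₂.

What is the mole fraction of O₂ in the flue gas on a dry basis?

Stoichiometric O₂ = 5 × 231 = 1155 mol; O₂ fed = 1155 × 1.250 = 1444 mol.
N₂ fed = 1444 × 79/21 = 5431 mol.
Fuel reacted = 0.928 × 231 → ξ = 214.4 mol.
Outlet (n = n₀ + ν ξ):
  C₃H₈: 231 − 1(214.4) = 16.63
  O₂: 1444 − 5(214.4) = 371.9
  N₂: 5431 (inert)
  CO₂: 0 + 3(214.4) = 643.1
  H₂O: 0 + 4(214.4) = 857.5
Dry total = 6463 mol; y_O₂ (dry) = 371.9 / 6463 = 0.05755.

0.0575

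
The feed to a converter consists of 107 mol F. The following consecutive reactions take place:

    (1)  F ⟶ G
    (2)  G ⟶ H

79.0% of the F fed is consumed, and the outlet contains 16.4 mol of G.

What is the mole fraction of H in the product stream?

0.637

Conversion of F: F consumed = 1ξ₁ = 0.79 × 107 → ξ₁ = 84.53 mol.
G balance: n_G = 0 + 1ξ₁ − 1ξ₂ = 16.4 → ξ₂ = (1·84.53 − 16.4)/1 = 68.13 mol.
Outlet amounts (n = n₀ + Σ ν·ξ):
  F: 107 − 1(84.53) = 22.47
  G: 0 + 1(84.53) − 1(68.13) = 16.4
  H: 0 + 1(68.13) = 68.13
Total out = 107 mol; y_H = 68.13 / 107 = 0.6367.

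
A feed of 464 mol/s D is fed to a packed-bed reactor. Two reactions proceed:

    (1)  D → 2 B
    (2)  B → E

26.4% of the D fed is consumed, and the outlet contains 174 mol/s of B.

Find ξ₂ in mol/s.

ξ₂ = 71 mol/s

Conversion of D: D consumed = 1ξ₁ = 0.264 × 464 → ξ₁ = 122.5 mol/s.
B balance: n_B = 0 + 2ξ₁ − 1ξ₂ = 174 → ξ₂ = (2·122.5 − 174)/1 = 70.99 mol/s.
Outlet amounts (n = n₀ + Σ ν·ξ):
  D: 464 − 1(122.5) = 341.5
  B: 0 + 2(122.5) − 1(70.99) = 174
  E: 0 + 1(70.99) = 70.99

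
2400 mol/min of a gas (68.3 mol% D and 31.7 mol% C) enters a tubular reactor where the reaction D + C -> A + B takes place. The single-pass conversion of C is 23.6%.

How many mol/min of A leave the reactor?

C reacted = 0.236 × 760.8 = 179.5 mol/min; ν_C = −1, so ξ = 179.5/1 = 179.5 mol/min.
Outlet amounts (n = n₀ + ν ξ):
  D: 1639 − 1(179.5) = 1460
  C: 760.8 − 1(179.5) = 581.3
  A: 0 + 1(179.5) = 179.5
  B: 0 + 1(179.5) = 179.5

180 mol/min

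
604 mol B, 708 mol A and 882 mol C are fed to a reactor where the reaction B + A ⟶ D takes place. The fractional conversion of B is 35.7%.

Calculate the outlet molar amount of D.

216 mol

B reacted = 0.357 × 604 = 215.6 mol; ν_B = −1, so ξ = 215.6/1 = 215.6 mol.
Outlet amounts (n = n₀ + ν ξ):
  B: 604 − 1(215.6) = 388.4
  A: 708 − 1(215.6) = 492.4
  D: 0 + 1(215.6) = 215.6
  C: 882 (inert)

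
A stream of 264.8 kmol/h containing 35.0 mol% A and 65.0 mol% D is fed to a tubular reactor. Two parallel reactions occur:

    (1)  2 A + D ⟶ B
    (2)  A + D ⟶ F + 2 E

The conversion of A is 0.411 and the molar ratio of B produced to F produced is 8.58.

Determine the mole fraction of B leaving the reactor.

Conversion of A: A consumed = 0.411 × 92.68 = 38.09 kmol/h = 2ξ₁ + 1ξ₂.
Selectivity: 1ξ₁ / (1ξ₂) = 8.58 → ξ₁ = 8.58 ξ₂.
Substitute: (2·8.58 + 1) ξ₂ = 38.09 → ξ₂ = 2.098 kmol/h, ξ₁ = 18 kmol/h.
Outlet amounts (n = n₀ + Σ ν·ξ):
  A: 92.68 − 2(18) − 1(2.098) = 54.59
  D: 172.1 − 1(18) − 1(2.098) = 152
  B: 0 + 1(18) = 18
  F: 0 + 1(2.098) = 2.098
  E: 0 + 2(2.098) = 4.195
Total out = 230.9 kmol/h; y_B = 18 / 230.9 = 0.07794.

0.0779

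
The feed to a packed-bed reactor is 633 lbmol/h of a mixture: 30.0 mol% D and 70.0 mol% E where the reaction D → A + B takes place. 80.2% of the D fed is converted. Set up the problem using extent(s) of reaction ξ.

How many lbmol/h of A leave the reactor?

D reacted = 0.802 × 189.9 = 152.3 lbmol/h; ν_D = −1, so ξ = 152.3/1 = 152.3 lbmol/h.
Outlet amounts (n = n₀ + ν ξ):
  D: 189.9 − 1(152.3) = 37.6
  A: 0 + 1(152.3) = 152.3
  B: 0 + 1(152.3) = 152.3
  E: 443.1 (inert)

152 lbmol/h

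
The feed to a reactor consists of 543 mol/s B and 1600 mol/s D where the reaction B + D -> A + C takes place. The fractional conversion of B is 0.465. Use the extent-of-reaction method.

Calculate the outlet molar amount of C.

252 mol/s

B reacted = 0.465 × 543 = 252.5 mol/s; ν_B = −1, so ξ = 252.5/1 = 252.5 mol/s.
Outlet amounts (n = n₀ + ν ξ):
  B: 543 − 1(252.5) = 290.5
  D: 1600 − 1(252.5) = 1348
  A: 0 + 1(252.5) = 252.5
  C: 0 + 1(252.5) = 252.5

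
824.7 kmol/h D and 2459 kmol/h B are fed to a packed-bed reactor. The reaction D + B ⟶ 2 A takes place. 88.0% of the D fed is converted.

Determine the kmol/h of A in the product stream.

1450 kmol/h

D reacted = 0.88 × 824.7 = 725.7 kmol/h; ν_D = −1, so ξ = 725.7/1 = 725.7 kmol/h.
Outlet amounts (n = n₀ + ν ξ):
  D: 824.7 − 1(725.7) = 98.96
  B: 2459 − 1(725.7) = 1733
  A: 0 + 2(725.7) = 1451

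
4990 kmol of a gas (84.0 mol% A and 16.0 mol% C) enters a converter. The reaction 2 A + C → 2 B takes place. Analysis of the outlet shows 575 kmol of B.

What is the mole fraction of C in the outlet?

0.109

For B: n = n₀ + 2ξ → 575 = 0 + 2ξ, giving ξ = 287.5 kmol.
Outlet amounts (n = n₀ + ν ξ):
  A: 4192 − 2(287.5) = 3617
  C: 798.4 − 1(287.5) = 510.9
  B: 0 + 2(287.5) = 575
Total out = 4702 kmol; y_C = 510.9 / 4702 = 0.1086.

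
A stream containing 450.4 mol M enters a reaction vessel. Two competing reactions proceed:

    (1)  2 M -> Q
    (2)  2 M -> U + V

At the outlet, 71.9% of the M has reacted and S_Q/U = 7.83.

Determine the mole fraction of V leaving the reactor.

Conversion of M: M consumed = 0.719 × 450.4 = 323.8 mol = 2ξ₁ + 2ξ₂.
Selectivity: 1ξ₁ / (1ξ₂) = 7.83 → ξ₁ = 7.83 ξ₂.
Substitute: (2·7.83 + 2) ξ₂ = 323.8 → ξ₂ = 18.34 mol, ξ₁ = 143.6 mol.
Outlet amounts (n = n₀ + Σ ν·ξ):
  M: 450.4 − 2(143.6) − 2(18.34) = 126.6
  Q: 0 + 1(143.6) = 143.6
  U: 0 + 1(18.34) = 18.34
  V: 0 + 1(18.34) = 18.34
Total out = 306.8 mol; y_V = 18.34 / 306.8 = 0.05977.

0.0598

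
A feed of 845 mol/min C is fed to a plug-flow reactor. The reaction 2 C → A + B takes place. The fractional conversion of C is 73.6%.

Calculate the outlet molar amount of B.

311 mol/min

C reacted = 0.736 × 845 = 621.9 mol/min; ν_C = −2, so ξ = 621.9/2 = 311 mol/min.
Outlet amounts (n = n₀ + ν ξ):
  C: 845 − 2(311) = 223.1
  A: 0 + 1(311) = 311
  B: 0 + 1(311) = 311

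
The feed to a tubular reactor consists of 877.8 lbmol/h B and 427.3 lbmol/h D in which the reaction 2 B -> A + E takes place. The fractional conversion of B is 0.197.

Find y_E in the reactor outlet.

B reacted = 0.197 × 877.8 = 172.9 lbmol/h; ν_B = −2, so ξ = 172.9/2 = 86.46 lbmol/h.
Outlet amounts (n = n₀ + ν ξ):
  B: 877.8 − 2(86.46) = 704.9
  A: 0 + 1(86.46) = 86.46
  E: 0 + 1(86.46) = 86.46
  D: 427.3 (inert)
Total out = 1305 lbmol/h; y_E = 86.46 / 1305 = 0.06625.

0.0663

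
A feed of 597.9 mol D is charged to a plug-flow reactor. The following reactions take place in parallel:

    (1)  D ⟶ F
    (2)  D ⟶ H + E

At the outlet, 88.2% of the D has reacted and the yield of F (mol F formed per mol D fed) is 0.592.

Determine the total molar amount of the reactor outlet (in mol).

771 mol

Yield of F: 1ξ₁ / 597.9 = 0.592 → ξ₁ = 354 mol.
Conversion of D: 1ξ₁ + 1ξ₂ = 0.882 × 597.9 = 527.3 → ξ₂ = 173.4 mol.
Outlet amounts (n = n₀ + Σ ν·ξ):
  D: 597.9 − 1(354) − 1(173.4) = 70.55
  F: 0 + 1(354) = 354
  H: 0 + 1(173.4) = 173.4
  E: 0 + 1(173.4) = 173.4
Total out = 70.55 + 354 + 173.4 + 173.4 = 771.3 mol.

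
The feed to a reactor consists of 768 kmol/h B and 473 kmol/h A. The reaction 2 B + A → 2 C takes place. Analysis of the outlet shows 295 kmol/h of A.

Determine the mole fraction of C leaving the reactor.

0.335

For A: n = n₀ − 1ξ → 295 = 473 − 1ξ, giving ξ = 178 kmol/h.
Outlet amounts (n = n₀ + ν ξ):
  B: 768 − 2(178) = 412
  A: 473 − 1(178) = 295
  C: 0 + 2(178) = 356
Total out = 1063 kmol/h; y_C = 356 / 1063 = 0.3349.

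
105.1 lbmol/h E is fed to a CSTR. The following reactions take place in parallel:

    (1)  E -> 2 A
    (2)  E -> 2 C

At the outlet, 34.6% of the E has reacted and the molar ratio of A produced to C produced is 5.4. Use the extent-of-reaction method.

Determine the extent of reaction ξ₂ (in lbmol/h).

Conversion of E: E consumed = 0.346 × 105.1 = 36.36 lbmol/h = 1ξ₁ + 1ξ₂.
Selectivity: 2ξ₁ / (2ξ₂) = 5.4 → ξ₁ = 5.4 ξ₂.
Substitute: (1·5.4 + 1) ξ₂ = 36.36 → ξ₂ = 5.682 lbmol/h, ξ₁ = 30.68 lbmol/h.
Outlet amounts (n = n₀ + Σ ν·ξ):
  E: 105.1 − 1(30.68) − 1(5.682) = 68.74
  A: 0 + 2(30.68) = 61.37
  C: 0 + 2(5.682) = 11.36

ξ₂ = 5.68 lbmol/h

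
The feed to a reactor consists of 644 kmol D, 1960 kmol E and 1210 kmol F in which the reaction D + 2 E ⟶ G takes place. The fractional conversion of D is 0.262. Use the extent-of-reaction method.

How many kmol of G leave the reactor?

169 kmol

D reacted = 0.262 × 644 = 168.7 kmol; ν_D = −1, so ξ = 168.7/1 = 168.7 kmol.
Outlet amounts (n = n₀ + ν ξ):
  D: 644 − 1(168.7) = 475.3
  E: 1960 − 2(168.7) = 1623
  G: 0 + 1(168.7) = 168.7
  F: 1210 (inert)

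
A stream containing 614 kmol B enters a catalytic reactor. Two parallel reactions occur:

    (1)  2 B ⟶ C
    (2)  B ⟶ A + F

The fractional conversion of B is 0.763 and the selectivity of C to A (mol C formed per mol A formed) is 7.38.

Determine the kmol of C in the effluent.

Conversion of B: B consumed = 0.763 × 614 = 468.5 kmol = 2ξ₁ + 1ξ₂.
Selectivity: 1ξ₁ / (1ξ₂) = 7.38 → ξ₁ = 7.38 ξ₂.
Substitute: (2·7.38 + 1) ξ₂ = 468.5 → ξ₂ = 29.73 kmol, ξ₁ = 219.4 kmol.
Outlet amounts (n = n₀ + Σ ν·ξ):
  B: 614 − 2(219.4) − 1(29.73) = 145.5
  C: 0 + 1(219.4) = 219.4
  A: 0 + 1(29.73) = 29.73
  F: 0 + 1(29.73) = 29.73

219 kmol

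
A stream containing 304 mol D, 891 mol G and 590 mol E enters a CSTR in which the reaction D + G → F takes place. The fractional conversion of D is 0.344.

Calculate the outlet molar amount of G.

D reacted = 0.344 × 304 = 104.6 mol; ν_D = −1, so ξ = 104.6/1 = 104.6 mol.
Outlet amounts (n = n₀ + ν ξ):
  D: 304 − 1(104.6) = 199.4
  G: 891 − 1(104.6) = 786.4
  F: 0 + 1(104.6) = 104.6
  E: 590 (inert)

786 mol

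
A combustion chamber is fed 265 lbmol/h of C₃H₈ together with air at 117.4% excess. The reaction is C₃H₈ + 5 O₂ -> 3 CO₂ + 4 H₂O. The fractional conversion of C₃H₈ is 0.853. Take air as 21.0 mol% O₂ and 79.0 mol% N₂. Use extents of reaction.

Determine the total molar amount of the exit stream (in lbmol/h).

Stoichiometric O₂ = 5 × 265 = 1325 lbmol/h; O₂ fed = 1325 × 2.174 = 2881 lbmol/h.
N₂ fed = 2881 × 79/21 = 10840 lbmol/h.
Fuel reacted = 0.853 × 265 → ξ = 226 lbmol/h.
Outlet (n = n₀ + ν ξ):
  C₃H₈: 265 − 1(226) = 38.96
  O₂: 2881 − 5(226) = 1750
  N₂: 10840 (inert)
  CO₂: 0 + 3(226) = 678.1
  H₂O: 0 + 4(226) = 904.2
Total out = 38.96 + 1750 + 10840 + 678.1 + 904.2 = 14210 lbmol/h.

14200 lbmol/h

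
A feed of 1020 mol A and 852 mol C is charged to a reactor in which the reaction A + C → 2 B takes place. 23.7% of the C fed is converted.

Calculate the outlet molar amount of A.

C reacted = 0.237 × 852 = 201.9 mol; ν_C = −1, so ξ = 201.9/1 = 201.9 mol.
Outlet amounts (n = n₀ + ν ξ):
  A: 1020 − 1(201.9) = 818.1
  C: 852 − 1(201.9) = 650.1
  B: 0 + 2(201.9) = 403.8

818 mol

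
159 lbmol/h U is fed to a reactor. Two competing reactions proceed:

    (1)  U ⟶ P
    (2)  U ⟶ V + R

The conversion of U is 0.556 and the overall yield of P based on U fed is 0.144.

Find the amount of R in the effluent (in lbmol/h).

65.5 lbmol/h

Yield of P: 1ξ₁ / 159 = 0.144 → ξ₁ = 22.9 lbmol/h.
Conversion of U: 1ξ₁ + 1ξ₂ = 0.556 × 159 = 88.4 → ξ₂ = 65.51 lbmol/h.
Outlet amounts (n = n₀ + Σ ν·ξ):
  U: 159 − 1(22.9) − 1(65.51) = 70.6
  P: 0 + 1(22.9) = 22.9
  V: 0 + 1(65.51) = 65.51
  R: 0 + 1(65.51) = 65.51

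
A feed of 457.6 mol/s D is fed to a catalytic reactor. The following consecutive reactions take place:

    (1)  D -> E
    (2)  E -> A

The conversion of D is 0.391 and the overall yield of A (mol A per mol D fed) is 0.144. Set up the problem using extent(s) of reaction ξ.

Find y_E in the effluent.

0.247

Conversion of D: D consumed = 1ξ₁ = 0.391 × 457.6 → ξ₁ = 178.9 mol/s.
Yield of A: 1ξ₂ / 457.6 = 0.144 → ξ₂ = 65.89 mol/s.
Outlet amounts (n = n₀ + Σ ν·ξ):
  D: 457.6 − 1(178.9) = 278.7
  E: 0 + 1(178.9) − 1(65.89) = 113
  A: 0 + 1(65.89) = 65.89
Total out = 457.6 mol/s; y_E = 113 / 457.6 = 0.247.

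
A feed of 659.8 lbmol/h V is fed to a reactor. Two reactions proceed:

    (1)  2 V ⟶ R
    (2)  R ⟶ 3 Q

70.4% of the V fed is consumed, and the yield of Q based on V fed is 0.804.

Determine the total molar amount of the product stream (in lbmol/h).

Conversion of V: V consumed = 2ξ₁ = 0.704 × 659.8 → ξ₁ = 232.2 lbmol/h.
Yield of Q: 3ξ₂ / 659.8 = 0.804 → ξ₂ = 176.8 lbmol/h.
Outlet amounts (n = n₀ + Σ ν·ξ):
  V: 659.8 − 2(232.2) = 195.3
  R: 0 + 1(232.2) − 1(176.8) = 55.42
  Q: 0 + 3(176.8) = 530.5
Total out = 195.3 + 55.42 + 530.5 = 781.2 lbmol/h.

781 lbmol/h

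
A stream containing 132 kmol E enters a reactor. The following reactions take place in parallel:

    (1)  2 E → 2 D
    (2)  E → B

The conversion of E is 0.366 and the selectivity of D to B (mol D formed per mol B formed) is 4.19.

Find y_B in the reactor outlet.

0.0705

Conversion of E: E consumed = 0.366 × 132 = 48.31 kmol = 2ξ₁ + 1ξ₂.
Selectivity: 2ξ₁ / (1ξ₂) = 4.19 → ξ₁ = 2.095 ξ₂.
Substitute: (2·2.095 + 1) ξ₂ = 48.31 → ξ₂ = 9.309 kmol, ξ₁ = 19.5 kmol.
Outlet amounts (n = n₀ + Σ ν·ξ):
  E: 132 − 2(19.5) − 1(9.309) = 83.69
  D: 0 + 2(19.5) = 39
  B: 0 + 1(9.309) = 9.309
Total out = 132 kmol; y_B = 9.309 / 132 = 0.07052.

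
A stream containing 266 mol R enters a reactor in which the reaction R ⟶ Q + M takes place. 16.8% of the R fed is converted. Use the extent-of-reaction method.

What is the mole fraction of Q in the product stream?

R reacted = 0.168 × 266 = 44.69 mol; ν_R = −1, so ξ = 44.69/1 = 44.69 mol.
Outlet amounts (n = n₀ + ν ξ):
  R: 266 − 1(44.69) = 221.3
  Q: 0 + 1(44.69) = 44.69
  M: 0 + 1(44.69) = 44.69
Total out = 310.7 mol; y_Q = 44.69 / 310.7 = 0.1438.

0.144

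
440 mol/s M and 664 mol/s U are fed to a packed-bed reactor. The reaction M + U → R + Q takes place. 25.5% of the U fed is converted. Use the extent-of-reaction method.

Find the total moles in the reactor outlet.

1100 mol/s

U reacted = 0.255 × 664 = 169.3 mol/s; ν_U = −1, so ξ = 169.3/1 = 169.3 mol/s.
Outlet amounts (n = n₀ + ν ξ):
  M: 440 − 1(169.3) = 270.7
  U: 664 − 1(169.3) = 494.7
  R: 0 + 1(169.3) = 169.3
  Q: 0 + 1(169.3) = 169.3
Total out = 270.7 + 494.7 + 169.3 + 169.3 = 1104 mol/s.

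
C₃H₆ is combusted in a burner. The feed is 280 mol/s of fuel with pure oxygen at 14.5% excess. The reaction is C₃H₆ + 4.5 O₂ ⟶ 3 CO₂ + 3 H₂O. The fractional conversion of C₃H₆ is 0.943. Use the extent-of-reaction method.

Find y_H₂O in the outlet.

0.427

Stoichiometric O₂ = 4.5 × 280 = 1260 mol/s; O₂ fed = 1260 × 1.145 = 1443 mol/s.
Fuel reacted = 0.943 × 280 → ξ = 264 mol/s.
Outlet (n = n₀ + ν ξ):
  C₃H₆: 280 − 1(264) = 15.96
  O₂: 1443 − 4.5(264) = 254.5
  CO₂: 0 + 3(264) = 792.1
  H₂O: 0 + 3(264) = 792.1
Total out = 1855 mol/s; y_H₂O = 792.1 / 1855 = 0.4271.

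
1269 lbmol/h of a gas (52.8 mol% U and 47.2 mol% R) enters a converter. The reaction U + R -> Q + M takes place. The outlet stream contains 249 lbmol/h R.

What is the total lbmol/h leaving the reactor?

1270 lbmol/h

For R: n = n₀ − 1ξ → 249 = 599 − 1ξ, giving ξ = 350 lbmol/h.
Outlet amounts (n = n₀ + ν ξ):
  U: 670 − 1(350) = 320.1
  R: 599 − 1(350) = 249
  Q: 0 + 1(350) = 350
  M: 0 + 1(350) = 350
Total out = 320.1 + 249 + 350 + 350 = 1269 lbmol/h.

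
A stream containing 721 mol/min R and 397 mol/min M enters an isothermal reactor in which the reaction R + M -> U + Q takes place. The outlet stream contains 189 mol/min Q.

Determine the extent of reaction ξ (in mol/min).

ξ = 189 mol/min

For Q: n = n₀ + 1ξ → 189 = 0 + 1ξ, giving ξ = 189 mol/min.
Outlet amounts (n = n₀ + ν ξ):
  R: 721 − 1(189) = 532
  M: 397 − 1(189) = 208
  U: 0 + 1(189) = 189
  Q: 0 + 1(189) = 189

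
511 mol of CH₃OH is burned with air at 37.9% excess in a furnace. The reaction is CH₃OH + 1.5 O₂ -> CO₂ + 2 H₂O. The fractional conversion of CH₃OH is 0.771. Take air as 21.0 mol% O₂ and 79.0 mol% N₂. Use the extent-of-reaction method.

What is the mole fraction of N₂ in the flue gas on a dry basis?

0.803

Stoichiometric O₂ = 1.5 × 511 = 766.5 mol; O₂ fed = 766.5 × 1.379 = 1057 mol.
N₂ fed = 1057 × 79/21 = 3976 mol.
Fuel reacted = 0.771 × 511 → ξ = 394 mol.
Outlet (n = n₀ + ν ξ):
  CH₃OH: 511 − 1(394) = 117
  O₂: 1057 − 1.5(394) = 466
  N₂: 3976 (inert)
  CO₂: 0 + 1(394) = 394
  H₂O: 0 + 2(394) = 788
Dry total = 4953 mol; y_N₂ (dry) = 3976 / 4953 = 0.8028.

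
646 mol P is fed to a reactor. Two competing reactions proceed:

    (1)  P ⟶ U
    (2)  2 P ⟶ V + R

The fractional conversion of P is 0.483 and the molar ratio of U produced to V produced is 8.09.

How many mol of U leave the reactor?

250 mol

Conversion of P: P consumed = 0.483 × 646 = 312 mol = 1ξ₁ + 2ξ₂.
Selectivity: 1ξ₁ / (1ξ₂) = 8.09 → ξ₁ = 8.09 ξ₂.
Substitute: (1·8.09 + 2) ξ₂ = 312 → ξ₂ = 30.92 mol, ξ₁ = 250.2 mol.
Outlet amounts (n = n₀ + Σ ν·ξ):
  P: 646 − 1(250.2) − 2(30.92) = 334
  U: 0 + 1(250.2) = 250.2
  V: 0 + 1(30.92) = 30.92
  R: 0 + 1(30.92) = 30.92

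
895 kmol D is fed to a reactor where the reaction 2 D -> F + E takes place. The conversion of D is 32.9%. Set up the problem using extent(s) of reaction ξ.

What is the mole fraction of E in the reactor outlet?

0.165

D reacted = 0.329 × 895 = 294.5 kmol; ν_D = −2, so ξ = 294.5/2 = 147.2 kmol.
Outlet amounts (n = n₀ + ν ξ):
  D: 895 − 2(147.2) = 600.5
  F: 0 + 1(147.2) = 147.2
  E: 0 + 1(147.2) = 147.2
Total out = 895 kmol; y_E = 147.2 / 895 = 0.1645.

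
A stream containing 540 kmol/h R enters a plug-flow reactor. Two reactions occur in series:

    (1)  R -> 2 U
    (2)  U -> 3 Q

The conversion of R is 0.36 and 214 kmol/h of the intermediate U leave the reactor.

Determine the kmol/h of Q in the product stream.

524 kmol/h

Conversion of R: R consumed = 1ξ₁ = 0.36 × 540 → ξ₁ = 194.4 kmol/h.
U balance: n_U = 0 + 2ξ₁ − 1ξ₂ = 214 → ξ₂ = (2·194.4 − 214)/1 = 174.8 kmol/h.
Outlet amounts (n = n₀ + Σ ν·ξ):
  R: 540 − 1(194.4) = 345.6
  U: 0 + 2(194.4) − 1(174.8) = 214
  Q: 0 + 3(174.8) = 524.4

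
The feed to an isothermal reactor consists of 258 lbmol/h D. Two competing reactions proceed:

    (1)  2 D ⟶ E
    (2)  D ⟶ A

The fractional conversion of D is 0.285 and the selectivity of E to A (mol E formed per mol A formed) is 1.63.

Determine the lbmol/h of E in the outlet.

Conversion of D: D consumed = 0.285 × 258 = 73.53 lbmol/h = 2ξ₁ + 1ξ₂.
Selectivity: 1ξ₁ / (1ξ₂) = 1.63 → ξ₁ = 1.63 ξ₂.
Substitute: (2·1.63 + 1) ξ₂ = 73.53 → ξ₂ = 17.26 lbmol/h, ξ₁ = 28.13 lbmol/h.
Outlet amounts (n = n₀ + Σ ν·ξ):
  D: 258 − 2(28.13) − 1(17.26) = 184.5
  E: 0 + 1(28.13) = 28.13
  A: 0 + 1(17.26) = 17.26

28.1 lbmol/h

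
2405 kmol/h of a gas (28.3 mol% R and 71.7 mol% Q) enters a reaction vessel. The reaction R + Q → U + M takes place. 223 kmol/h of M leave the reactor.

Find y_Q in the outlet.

0.624

For M: n = n₀ + 1ξ → 223 = 0 + 1ξ, giving ξ = 223 kmol/h.
Outlet amounts (n = n₀ + ν ξ):
  R: 680.6 − 1(223) = 457.6
  Q: 1724 − 1(223) = 1501
  U: 0 + 1(223) = 223
  M: 0 + 1(223) = 223
Total out = 2405 kmol/h; y_Q = 1501 / 2405 = 0.6243.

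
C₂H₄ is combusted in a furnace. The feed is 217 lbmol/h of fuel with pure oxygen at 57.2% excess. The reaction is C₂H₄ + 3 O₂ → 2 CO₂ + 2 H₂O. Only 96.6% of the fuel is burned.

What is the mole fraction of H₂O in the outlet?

0.338

Stoichiometric O₂ = 3 × 217 = 651 lbmol/h; O₂ fed = 651 × 1.572 = 1023 lbmol/h.
Fuel reacted = 0.966 × 217 → ξ = 209.6 lbmol/h.
Outlet (n = n₀ + ν ξ):
  C₂H₄: 217 − 1(209.6) = 7.378
  O₂: 1023 − 3(209.6) = 394.5
  CO₂: 0 + 2(209.6) = 419.2
  H₂O: 0 + 2(209.6) = 419.2
Total out = 1240 lbmol/h; y_H₂O = 419.2 / 1240 = 0.338.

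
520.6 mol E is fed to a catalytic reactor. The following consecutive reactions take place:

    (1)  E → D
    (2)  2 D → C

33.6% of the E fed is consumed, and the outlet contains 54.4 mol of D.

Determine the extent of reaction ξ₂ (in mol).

ξ₂ = 60.3 mol

Conversion of E: E consumed = 1ξ₁ = 0.336 × 520.6 → ξ₁ = 174.9 mol.
D balance: n_D = 0 + 1ξ₁ − 2ξ₂ = 54.4 → ξ₂ = (1·174.9 − 54.4)/2 = 60.26 mol.
Outlet amounts (n = n₀ + Σ ν·ξ):
  E: 520.6 − 1(174.9) = 345.7
  D: 0 + 1(174.9) − 2(60.26) = 54.4
  C: 0 + 1(60.26) = 60.26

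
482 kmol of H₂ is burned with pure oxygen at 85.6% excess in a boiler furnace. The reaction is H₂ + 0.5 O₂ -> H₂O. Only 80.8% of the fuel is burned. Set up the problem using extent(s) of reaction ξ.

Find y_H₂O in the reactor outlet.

0.53

Stoichiometric O₂ = 0.5 × 482 = 241 kmol; O₂ fed = 241 × 1.856 = 447.3 kmol.
Fuel reacted = 0.808 × 482 → ξ = 389.5 kmol.
Outlet (n = n₀ + ν ξ):
  H₂: 482 − 1(389.5) = 92.54
  O₂: 447.3 − 0.5(389.5) = 252.6
  H₂O: 0 + 1(389.5) = 389.5
Total out = 734.6 kmol; y_H₂O = 389.5 / 734.6 = 0.5302.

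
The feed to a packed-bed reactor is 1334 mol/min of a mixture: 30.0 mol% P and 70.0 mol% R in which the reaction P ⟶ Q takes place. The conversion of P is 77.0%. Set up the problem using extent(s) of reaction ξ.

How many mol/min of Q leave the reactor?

P reacted = 0.77 × 400.2 = 308.2 mol/min; ν_P = −1, so ξ = 308.2/1 = 308.2 mol/min.
Outlet amounts (n = n₀ + ν ξ):
  P: 400.2 − 1(308.2) = 92.05
  Q: 0 + 1(308.2) = 308.2
  R: 933.8 (inert)

308 mol/min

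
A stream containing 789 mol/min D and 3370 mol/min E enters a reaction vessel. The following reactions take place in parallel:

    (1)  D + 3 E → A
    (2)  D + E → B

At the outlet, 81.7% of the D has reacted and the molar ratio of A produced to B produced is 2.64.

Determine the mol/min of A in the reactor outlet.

468 mol/min

Conversion of D: D consumed = 0.817 × 789 = 644.6 mol/min = 1ξ₁ + 1ξ₂.
Selectivity: 1ξ₁ / (1ξ₂) = 2.64 → ξ₁ = 2.64 ξ₂.
Substitute: (1·2.64 + 1) ξ₂ = 644.6 → ξ₂ = 177.1 mol/min, ξ₁ = 467.5 mol/min.
Outlet amounts (n = n₀ + Σ ν·ξ):
  D: 789 − 1(467.5) − 1(177.1) = 144.4
  E: 3370 − 3(467.5) − 1(177.1) = 1790
  A: 0 + 1(467.5) = 467.5
  B: 0 + 1(177.1) = 177.1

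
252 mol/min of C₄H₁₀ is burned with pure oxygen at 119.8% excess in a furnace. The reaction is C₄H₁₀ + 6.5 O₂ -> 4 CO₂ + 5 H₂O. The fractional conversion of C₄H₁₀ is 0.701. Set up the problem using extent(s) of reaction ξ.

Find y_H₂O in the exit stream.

0.215

Stoichiometric O₂ = 6.5 × 252 = 1638 mol/min; O₂ fed = 1638 × 2.198 = 3600 mol/min.
Fuel reacted = 0.701 × 252 → ξ = 176.7 mol/min.
Outlet (n = n₀ + ν ξ):
  C₄H₁₀: 252 − 1(176.7) = 75.35
  O₂: 3600 − 6.5(176.7) = 2452
  CO₂: 0 + 4(176.7) = 706.6
  H₂O: 0 + 5(176.7) = 883.3
Total out = 4117 mol/min; y_H₂O = 883.3 / 4117 = 0.2145.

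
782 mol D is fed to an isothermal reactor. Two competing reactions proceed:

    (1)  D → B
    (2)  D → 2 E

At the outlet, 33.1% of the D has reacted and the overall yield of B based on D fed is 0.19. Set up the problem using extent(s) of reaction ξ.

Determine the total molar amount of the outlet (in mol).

892 mol

Yield of B: 1ξ₁ / 782 = 0.19 → ξ₁ = 148.6 mol.
Conversion of D: 1ξ₁ + 1ξ₂ = 0.331 × 782 = 258.8 → ξ₂ = 110.3 mol.
Outlet amounts (n = n₀ + Σ ν·ξ):
  D: 782 − 1(148.6) − 1(110.3) = 523.2
  B: 0 + 1(148.6) = 148.6
  E: 0 + 2(110.3) = 220.5
Total out = 523.2 + 148.6 + 220.5 = 892.3 mol.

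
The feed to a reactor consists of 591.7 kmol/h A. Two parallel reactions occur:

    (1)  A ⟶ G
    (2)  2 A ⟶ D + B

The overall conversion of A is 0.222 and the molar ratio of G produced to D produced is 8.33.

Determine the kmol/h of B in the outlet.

Conversion of A: A consumed = 0.222 × 591.7 = 131.4 kmol/h = 1ξ₁ + 2ξ₂.
Selectivity: 1ξ₁ / (1ξ₂) = 8.33 → ξ₁ = 8.33 ξ₂.
Substitute: (1·8.33 + 2) ξ₂ = 131.4 → ξ₂ = 12.72 kmol/h, ξ₁ = 105.9 kmol/h.
Outlet amounts (n = n₀ + Σ ν·ξ):
  A: 591.7 − 1(105.9) − 2(12.72) = 460.3
  G: 0 + 1(105.9) = 105.9
  D: 0 + 1(12.72) = 12.72
  B: 0 + 1(12.72) = 12.72

12.7 kmol/h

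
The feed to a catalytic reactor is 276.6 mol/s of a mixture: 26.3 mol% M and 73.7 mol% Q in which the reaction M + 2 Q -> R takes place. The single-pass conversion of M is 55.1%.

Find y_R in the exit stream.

0.204

M reacted = 0.551 × 72.75 = 40.08 mol/s; ν_M = −1, so ξ = 40.08/1 = 40.08 mol/s.
Outlet amounts (n = n₀ + ν ξ):
  M: 72.75 − 1(40.08) = 32.66
  Q: 203.9 − 2(40.08) = 123.7
  R: 0 + 1(40.08) = 40.08
Total out = 196.4 mol/s; y_R = 40.08 / 196.4 = 0.2041.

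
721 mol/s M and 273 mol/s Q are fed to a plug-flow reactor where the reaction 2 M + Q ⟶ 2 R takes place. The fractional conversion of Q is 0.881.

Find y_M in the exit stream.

0.318

Q reacted = 0.881 × 273 = 240.5 mol/s; ν_Q = −1, so ξ = 240.5/1 = 240.5 mol/s.
Outlet amounts (n = n₀ + ν ξ):
  M: 721 − 2(240.5) = 240
  Q: 273 − 1(240.5) = 32.49
  R: 0 + 2(240.5) = 481
Total out = 753.5 mol/s; y_M = 240 / 753.5 = 0.3185.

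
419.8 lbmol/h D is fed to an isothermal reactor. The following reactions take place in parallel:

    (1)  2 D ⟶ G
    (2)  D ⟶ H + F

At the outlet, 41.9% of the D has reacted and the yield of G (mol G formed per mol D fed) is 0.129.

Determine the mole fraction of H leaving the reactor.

Yield of G: 1ξ₁ / 419.8 = 0.129 → ξ₁ = 54.15 lbmol/h.
Conversion of D: 2ξ₁ + 1ξ₂ = 0.419 × 419.8 = 175.9 → ξ₂ = 67.59 lbmol/h.
Outlet amounts (n = n₀ + Σ ν·ξ):
  D: 419.8 − 2(54.15) − 1(67.59) = 243.9
  G: 0 + 1(54.15) = 54.15
  H: 0 + 1(67.59) = 67.59
  F: 0 + 1(67.59) = 67.59
Total out = 433.2 lbmol/h; y_H = 67.59 / 433.2 = 0.156.

0.156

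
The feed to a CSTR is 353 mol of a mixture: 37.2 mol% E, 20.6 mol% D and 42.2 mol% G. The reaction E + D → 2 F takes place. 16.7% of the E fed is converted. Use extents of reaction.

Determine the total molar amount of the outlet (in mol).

353 mol

E reacted = 0.167 × 131.3 = 21.93 mol; ν_E = −1, so ξ = 21.93/1 = 21.93 mol.
Outlet amounts (n = n₀ + ν ξ):
  E: 131.3 − 1(21.93) = 109.4
  D: 72.72 − 1(21.93) = 50.79
  F: 0 + 2(21.93) = 43.86
  G: 149 (inert)
Total out = 109.4 + 50.79 + 43.86 + 149 = 353 mol.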